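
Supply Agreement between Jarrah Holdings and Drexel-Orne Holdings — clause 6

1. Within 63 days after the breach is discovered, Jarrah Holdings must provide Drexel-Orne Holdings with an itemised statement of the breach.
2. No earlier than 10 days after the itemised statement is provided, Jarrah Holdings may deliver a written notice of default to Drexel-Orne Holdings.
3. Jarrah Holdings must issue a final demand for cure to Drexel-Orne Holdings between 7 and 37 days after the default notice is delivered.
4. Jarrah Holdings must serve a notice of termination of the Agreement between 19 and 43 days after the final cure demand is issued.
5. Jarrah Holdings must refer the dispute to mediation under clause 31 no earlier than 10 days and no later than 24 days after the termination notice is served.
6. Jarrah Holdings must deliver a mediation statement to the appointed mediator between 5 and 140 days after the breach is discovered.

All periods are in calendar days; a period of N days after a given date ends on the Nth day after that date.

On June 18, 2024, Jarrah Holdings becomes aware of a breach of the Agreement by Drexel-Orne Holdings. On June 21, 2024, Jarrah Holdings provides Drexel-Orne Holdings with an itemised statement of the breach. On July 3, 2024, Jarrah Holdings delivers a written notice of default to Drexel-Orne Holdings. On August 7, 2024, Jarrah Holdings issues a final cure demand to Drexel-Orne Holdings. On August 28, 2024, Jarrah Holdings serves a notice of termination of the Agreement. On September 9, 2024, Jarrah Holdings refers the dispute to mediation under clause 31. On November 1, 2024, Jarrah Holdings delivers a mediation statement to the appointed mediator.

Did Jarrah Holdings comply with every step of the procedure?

Step 1: 63 days after June 18, 2024 (when the breach is discovered) is August 20, 2024; done June 21, 2024 — timely.
Step 2: the earliest permitted date is 10 days after June 21, 2024 (when the itemised statement is provided), i.e. July 1, 2024; done July 3, 2024, after the minimum wait.
Step 3: the window is 7–37 days after July 3, 2024 (when the default notice is delivered), so July 10, 2024 through August 9, 2024; done August 7, 2024 — within the window.
Step 4: the window is 19–43 days after August 7, 2024 (when the final cure demand is issued), so August 26, 2024 through September 19, 2024; done August 28, 2024, which is between those dates.
Step 5: the window is 10–24 days after August 28, 2024 (when the termination notice is served), so September 7, 2024 through September 21, 2024; done September 9, 2024 — within the window.
Step 6: the window is 5–140 days after June 18, 2024 (when the breach is discovered), so June 23, 2024 through November 5, 2024; November 1, 2024 falls inside that range.

Yes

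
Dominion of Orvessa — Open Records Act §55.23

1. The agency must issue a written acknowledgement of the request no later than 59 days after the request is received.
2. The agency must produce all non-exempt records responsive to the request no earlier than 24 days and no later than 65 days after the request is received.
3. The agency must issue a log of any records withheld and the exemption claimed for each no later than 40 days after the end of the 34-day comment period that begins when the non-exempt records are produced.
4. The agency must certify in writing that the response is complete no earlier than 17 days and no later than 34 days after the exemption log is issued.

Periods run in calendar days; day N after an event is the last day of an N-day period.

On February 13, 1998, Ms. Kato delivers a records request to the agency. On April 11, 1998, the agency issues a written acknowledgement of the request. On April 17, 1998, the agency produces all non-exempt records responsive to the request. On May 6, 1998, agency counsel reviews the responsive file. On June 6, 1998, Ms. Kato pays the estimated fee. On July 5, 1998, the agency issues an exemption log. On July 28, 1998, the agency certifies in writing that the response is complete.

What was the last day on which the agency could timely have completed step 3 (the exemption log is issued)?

The non-exempt records are produced on April 17, 1998; the 34-day comment period therefore ends May 21, 1998, and step 3 runs from that date. 40 days after May 21, 1998 is June 30, 1998.

June 30, 1998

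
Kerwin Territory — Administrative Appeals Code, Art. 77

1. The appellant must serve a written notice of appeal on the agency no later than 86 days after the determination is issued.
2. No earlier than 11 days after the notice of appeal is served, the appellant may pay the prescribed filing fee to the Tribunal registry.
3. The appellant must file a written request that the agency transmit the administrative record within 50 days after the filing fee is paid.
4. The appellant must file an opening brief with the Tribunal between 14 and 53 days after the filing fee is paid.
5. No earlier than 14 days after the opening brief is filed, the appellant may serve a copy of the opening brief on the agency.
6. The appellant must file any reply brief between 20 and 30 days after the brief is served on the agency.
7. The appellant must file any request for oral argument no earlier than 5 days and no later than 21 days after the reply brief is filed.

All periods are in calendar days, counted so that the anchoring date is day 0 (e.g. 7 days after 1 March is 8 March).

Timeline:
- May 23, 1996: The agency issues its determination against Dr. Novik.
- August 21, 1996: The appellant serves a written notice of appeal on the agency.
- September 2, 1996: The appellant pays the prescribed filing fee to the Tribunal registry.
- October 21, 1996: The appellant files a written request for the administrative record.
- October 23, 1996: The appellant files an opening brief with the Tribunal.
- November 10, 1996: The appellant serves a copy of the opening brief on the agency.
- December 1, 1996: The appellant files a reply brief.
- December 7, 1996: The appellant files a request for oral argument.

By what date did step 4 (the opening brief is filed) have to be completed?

October 25, 1996

Step 4 runs from September 2, 1996, when the filing fee is paid. The window is 14–53 days after September 2, 1996; it closes on October 25, 1996.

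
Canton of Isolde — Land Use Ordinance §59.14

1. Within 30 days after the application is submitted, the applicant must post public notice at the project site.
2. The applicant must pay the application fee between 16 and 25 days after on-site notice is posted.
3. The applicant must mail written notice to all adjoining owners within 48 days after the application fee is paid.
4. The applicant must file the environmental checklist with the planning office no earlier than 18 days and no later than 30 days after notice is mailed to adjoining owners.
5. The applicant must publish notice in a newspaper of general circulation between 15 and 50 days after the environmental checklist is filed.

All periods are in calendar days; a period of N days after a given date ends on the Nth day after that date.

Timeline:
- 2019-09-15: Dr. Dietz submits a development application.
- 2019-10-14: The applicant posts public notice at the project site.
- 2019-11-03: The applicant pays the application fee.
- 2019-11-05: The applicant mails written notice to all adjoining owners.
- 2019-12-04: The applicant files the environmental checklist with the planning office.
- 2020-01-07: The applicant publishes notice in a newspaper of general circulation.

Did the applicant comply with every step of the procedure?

(1) due by 2019-09-15 + 30 days = 2019-10-15; 2019-10-14 is within that limit.
(2) the permitted window runs from 2019-10-14 + 16 = 2019-10-30 to 2019-10-14 + 25 = 2019-11-08; 2019-11-03 falls inside that range.
(3) due by 2019-11-03 + 48 days = 2019-12-21; completed 2019-11-05, before the deadline.
(4) the permitted window runs from 2019-11-05 + 18 = 2019-11-23 to 2019-11-05 + 30 = 2019-12-05; done 2019-12-04 — within the window.
(5) the permitted window runs from 2019-12-04 + 15 = 2019-12-19 to 2019-12-04 + 50 = 2020-01-23; done 2020-01-07 — within the window.

Yes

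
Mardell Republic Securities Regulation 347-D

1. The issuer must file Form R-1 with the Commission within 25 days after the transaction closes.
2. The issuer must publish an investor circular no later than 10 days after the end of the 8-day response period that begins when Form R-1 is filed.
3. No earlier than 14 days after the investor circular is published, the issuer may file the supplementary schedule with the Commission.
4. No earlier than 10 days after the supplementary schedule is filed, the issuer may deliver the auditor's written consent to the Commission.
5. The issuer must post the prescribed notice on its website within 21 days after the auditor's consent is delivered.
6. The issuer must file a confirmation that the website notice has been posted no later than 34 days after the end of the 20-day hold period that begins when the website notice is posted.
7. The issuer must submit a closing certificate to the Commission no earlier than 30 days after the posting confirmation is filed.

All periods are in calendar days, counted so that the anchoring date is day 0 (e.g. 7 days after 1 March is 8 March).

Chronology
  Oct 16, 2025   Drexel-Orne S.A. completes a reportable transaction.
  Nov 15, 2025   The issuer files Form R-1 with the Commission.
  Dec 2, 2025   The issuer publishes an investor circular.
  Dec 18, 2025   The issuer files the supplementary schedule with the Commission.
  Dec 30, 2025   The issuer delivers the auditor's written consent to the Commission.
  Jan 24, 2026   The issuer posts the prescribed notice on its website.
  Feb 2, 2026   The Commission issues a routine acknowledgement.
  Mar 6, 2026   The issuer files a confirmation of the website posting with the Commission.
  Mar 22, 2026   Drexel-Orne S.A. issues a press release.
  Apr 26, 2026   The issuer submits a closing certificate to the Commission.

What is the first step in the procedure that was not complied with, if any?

Step 1

Step 1 — counting 25 days from Oct 16, 2025 (when the transaction closes) gives a deadline of Nov 10, 2025; Nov 15, 2025 misses that deadline by 5 days.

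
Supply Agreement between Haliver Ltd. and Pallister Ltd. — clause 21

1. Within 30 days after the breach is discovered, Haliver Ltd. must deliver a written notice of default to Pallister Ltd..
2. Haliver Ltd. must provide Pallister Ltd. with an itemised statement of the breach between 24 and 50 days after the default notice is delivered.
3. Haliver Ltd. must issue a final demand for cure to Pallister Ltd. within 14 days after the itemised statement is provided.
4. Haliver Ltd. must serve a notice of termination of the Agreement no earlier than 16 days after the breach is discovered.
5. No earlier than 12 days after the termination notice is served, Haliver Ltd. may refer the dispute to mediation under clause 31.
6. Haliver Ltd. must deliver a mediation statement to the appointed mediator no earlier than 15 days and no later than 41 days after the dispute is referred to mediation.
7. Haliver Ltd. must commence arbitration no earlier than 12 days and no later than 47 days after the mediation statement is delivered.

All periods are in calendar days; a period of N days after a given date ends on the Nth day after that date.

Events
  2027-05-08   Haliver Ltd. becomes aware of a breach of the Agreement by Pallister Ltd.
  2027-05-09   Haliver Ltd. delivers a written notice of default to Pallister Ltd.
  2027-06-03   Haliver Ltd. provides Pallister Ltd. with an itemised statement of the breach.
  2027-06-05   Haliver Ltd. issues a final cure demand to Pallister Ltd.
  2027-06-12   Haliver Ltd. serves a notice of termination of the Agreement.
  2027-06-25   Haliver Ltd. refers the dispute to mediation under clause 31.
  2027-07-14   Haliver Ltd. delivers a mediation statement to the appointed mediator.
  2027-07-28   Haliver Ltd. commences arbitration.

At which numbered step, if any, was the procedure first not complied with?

None — every step was satisfied

Step 1 — counting 30 days from 2027-05-08 (when the breach is discovered) gives a deadline of 2027-06-07; 2027-05-09 is within that limit.
Step 2 — 24 and 50 days from 2027-05-09 (when the default notice is delivered) are 2027-06-02 and 2027-06-28 respectively; 2027-06-03 falls inside that range.
Step 3 — counting 14 days from 2027-06-03 (when the itemised statement is provided) gives a deadline of 2027-06-17; done 2027-06-05 — timely.
Step 4 — must wait 16 days from 2027-05-08 (when the breach is discovered), so not before 2027-05-24; done 2027-06-12, after the minimum wait.
Step 5 — must wait 12 days from 2027-06-12 (when the termination notice is served), so not before 2027-06-24; done 2027-06-25 — permitted.
Step 6 — 15 and 41 days from 2027-06-25 (when the dispute is referred to mediation) are 2027-07-10 and 2027-08-05 respectively; done 2027-07-14 — within the window.
Step 7 — 12 and 47 days from 2027-07-14 (when the mediation statement is delivered) are 2027-07-26 and 2027-08-30 respectively; 2027-07-28 falls inside that range.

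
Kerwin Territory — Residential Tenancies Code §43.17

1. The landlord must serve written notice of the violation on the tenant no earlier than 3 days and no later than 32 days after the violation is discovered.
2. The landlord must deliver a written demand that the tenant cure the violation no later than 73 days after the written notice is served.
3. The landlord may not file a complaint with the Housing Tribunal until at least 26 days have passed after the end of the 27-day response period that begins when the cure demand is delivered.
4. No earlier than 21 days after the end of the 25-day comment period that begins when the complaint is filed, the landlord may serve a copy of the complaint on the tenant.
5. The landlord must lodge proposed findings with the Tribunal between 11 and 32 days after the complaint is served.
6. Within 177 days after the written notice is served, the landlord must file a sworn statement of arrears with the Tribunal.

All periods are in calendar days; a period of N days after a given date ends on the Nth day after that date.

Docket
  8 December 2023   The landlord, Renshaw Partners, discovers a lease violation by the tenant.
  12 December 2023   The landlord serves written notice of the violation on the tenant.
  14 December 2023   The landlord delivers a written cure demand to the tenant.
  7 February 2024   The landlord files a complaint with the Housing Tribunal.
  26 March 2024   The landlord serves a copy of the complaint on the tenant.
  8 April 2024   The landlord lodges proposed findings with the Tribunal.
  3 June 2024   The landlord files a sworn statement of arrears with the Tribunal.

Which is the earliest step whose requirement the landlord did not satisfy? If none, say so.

None — every step was satisfied

Step 1: the window is 3–32 days after 8 December 2023 (when the violation is discovered), so 11 December 2023 through 9 January 2024; done 12 December 2023 — within the window.
Step 2: 73 days after 12 December 2023 (when the written notice is served) is 23 February 2024; completed 14 December 2023, before the deadline.
Step 3: the earliest permitted date is 26 days after 10 January 2024 (end of the 27-day response period, which began when the cure demand is delivered on 14 December 2023), i.e. 5 February 2024; done 7 February 2024, after the minimum wait.
Step 4: the earliest permitted date is 21 days after 3 March 2024 (end of the 25-day comment period, which began when the complaint is filed on 7 February 2024), i.e. 24 March 2024; done 26 March 2024 — permitted.
Step 5: the window is 11–32 days after 26 March 2024 (when the complaint is served), so 6 April 2024 through 27 April 2024; done 8 April 2024 — within the window.
Step 6: 177 days after 12 December 2023 (when the written notice is served) is 6 June 2024; 3 June 2024 is within that limit.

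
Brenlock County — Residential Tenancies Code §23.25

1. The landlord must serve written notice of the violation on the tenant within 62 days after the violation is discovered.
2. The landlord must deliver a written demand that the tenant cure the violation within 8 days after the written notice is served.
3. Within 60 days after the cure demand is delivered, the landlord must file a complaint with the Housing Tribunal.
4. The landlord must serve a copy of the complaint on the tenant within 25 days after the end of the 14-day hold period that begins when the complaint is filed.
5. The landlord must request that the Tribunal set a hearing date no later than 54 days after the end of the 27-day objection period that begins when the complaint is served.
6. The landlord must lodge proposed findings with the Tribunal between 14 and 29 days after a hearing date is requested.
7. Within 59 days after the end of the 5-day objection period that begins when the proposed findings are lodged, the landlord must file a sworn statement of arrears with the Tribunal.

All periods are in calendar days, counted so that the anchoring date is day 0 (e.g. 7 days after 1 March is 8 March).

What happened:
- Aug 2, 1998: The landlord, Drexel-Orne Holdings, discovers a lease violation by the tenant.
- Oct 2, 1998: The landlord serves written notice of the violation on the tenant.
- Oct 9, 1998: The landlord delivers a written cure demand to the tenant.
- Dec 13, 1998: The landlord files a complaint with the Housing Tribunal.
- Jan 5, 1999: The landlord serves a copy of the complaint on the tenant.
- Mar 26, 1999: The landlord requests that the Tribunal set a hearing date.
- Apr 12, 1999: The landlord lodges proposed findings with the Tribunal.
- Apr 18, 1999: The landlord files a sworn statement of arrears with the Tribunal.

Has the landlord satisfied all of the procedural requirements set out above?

No

Step 1 — counting 62 days from Aug 2, 1998 (when the violation is discovered) gives a deadline of Oct 3, 1998; Oct 2, 1998 is within that limit.
Step 2 — counting 8 days from Oct 2, 1998 (when the written notice is served) gives a deadline of Oct 10, 1998; done Oct 9, 1998 — timely.
Step 3 — counting 60 days from Oct 9, 1998 (when the cure demand is delivered) gives a deadline of Dec 8, 1998; Dec 13, 1998 misses that deadline by 5 days.
That is the first point of non-compliance.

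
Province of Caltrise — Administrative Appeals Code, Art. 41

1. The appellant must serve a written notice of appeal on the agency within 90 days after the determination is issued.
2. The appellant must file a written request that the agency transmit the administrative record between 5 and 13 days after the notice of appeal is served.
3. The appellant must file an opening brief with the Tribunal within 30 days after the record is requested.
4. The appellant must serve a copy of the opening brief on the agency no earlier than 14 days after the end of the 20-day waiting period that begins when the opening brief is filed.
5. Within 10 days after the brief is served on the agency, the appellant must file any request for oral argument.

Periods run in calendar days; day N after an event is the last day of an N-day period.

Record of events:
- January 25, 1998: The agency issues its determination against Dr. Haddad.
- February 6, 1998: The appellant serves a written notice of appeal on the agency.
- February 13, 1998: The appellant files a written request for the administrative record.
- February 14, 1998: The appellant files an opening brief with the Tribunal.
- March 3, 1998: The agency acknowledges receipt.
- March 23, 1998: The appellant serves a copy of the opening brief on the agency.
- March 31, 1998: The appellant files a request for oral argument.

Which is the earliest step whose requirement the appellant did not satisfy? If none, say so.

None — every step was satisfied

(1) due by January 25, 1998 + 90 days = April 25, 1998; done February 6, 1998 — timely.
(2) the permitted window runs from February 6, 1998 + 5 = February 11, 1998 to February 6, 1998 + 13 = February 19, 1998; done February 13, 1998 — within the window.
(3) due by February 13, 1998 + 30 days = March 15, 1998; completed February 14, 1998, before the deadline.
(4) permitted from March 6, 1998 + 14 days = March 20, 1998 onward; March 23, 1998 is on or after that date.
(5) due by March 23, 1998 + 10 days = April 2, 1998; done March 31, 1998 — timely.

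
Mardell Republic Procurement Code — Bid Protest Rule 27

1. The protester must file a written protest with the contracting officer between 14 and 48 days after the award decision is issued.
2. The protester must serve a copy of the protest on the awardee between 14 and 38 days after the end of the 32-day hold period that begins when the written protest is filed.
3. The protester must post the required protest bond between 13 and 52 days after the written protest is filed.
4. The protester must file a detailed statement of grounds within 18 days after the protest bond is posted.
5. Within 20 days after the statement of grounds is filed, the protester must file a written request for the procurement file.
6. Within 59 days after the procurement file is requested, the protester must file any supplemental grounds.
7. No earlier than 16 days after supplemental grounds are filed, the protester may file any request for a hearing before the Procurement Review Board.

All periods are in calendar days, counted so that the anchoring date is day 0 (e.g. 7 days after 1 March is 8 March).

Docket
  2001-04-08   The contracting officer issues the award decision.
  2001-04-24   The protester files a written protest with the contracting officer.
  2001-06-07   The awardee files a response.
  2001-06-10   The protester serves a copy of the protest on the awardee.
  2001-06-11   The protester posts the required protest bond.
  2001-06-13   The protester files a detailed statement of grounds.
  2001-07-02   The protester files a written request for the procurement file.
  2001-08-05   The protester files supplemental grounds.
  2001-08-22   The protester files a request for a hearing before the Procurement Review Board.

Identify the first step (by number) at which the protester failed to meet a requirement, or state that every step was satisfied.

Step 1 — 14 and 48 days from 2001-04-08 (when the award decision is issued) are 2001-04-22 and 2001-05-26 respectively; done 2001-04-24 — within the window.
Step 2 — 14 and 38 days from 2001-05-26 (end of the 32-day hold period, which began when the written protest is filed on 2001-04-24) are 2001-06-09 and 2001-07-03 respectively; done 2001-06-10 — within the window.
Step 3 — 13 and 52 days from 2001-04-24 (when the written protest is filed) are 2001-05-07 and 2001-06-15 respectively; 2001-06-11 falls inside that range.
Step 4 — counting 18 days from 2001-06-11 (when the protest bond is posted) gives a deadline of 2001-06-29; completed 2001-06-13, before the deadline.
Step 5 — counting 20 days from 2001-06-13 (when the statement of grounds is filed) gives a deadline of 2001-07-03; completed 2001-07-02, before the deadline.
Step 6 — counting 59 days from 2001-07-02 (when the procurement file is requested) gives a deadline of 2001-08-30; 2001-08-05 is within that limit.
Step 7 — must wait 16 days from 2001-08-05 (when supplemental grounds are filed), so not before 2001-08-21; 2001-08-22 is on or after that date.

None — every step was satisfied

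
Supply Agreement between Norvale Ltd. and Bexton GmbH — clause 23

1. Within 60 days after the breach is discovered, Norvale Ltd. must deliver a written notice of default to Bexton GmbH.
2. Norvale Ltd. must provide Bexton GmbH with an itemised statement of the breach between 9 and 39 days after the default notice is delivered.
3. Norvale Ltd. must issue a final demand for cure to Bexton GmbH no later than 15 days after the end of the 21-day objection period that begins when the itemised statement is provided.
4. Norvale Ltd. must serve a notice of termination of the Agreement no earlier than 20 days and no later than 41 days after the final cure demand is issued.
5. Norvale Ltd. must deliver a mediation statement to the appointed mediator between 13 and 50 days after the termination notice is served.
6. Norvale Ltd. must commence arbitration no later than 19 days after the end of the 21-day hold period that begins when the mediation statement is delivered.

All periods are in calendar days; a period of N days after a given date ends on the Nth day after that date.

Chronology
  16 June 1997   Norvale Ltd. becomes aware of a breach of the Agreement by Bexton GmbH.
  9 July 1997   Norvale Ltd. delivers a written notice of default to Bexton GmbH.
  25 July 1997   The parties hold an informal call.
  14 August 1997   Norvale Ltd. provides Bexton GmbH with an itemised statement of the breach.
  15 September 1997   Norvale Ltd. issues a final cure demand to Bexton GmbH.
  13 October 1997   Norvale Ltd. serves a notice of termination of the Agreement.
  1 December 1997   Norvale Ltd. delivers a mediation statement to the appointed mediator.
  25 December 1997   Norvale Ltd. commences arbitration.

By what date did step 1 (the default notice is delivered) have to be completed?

15 August 1997

Step 1 runs from 16 June 1997, when the breach is discovered. 60 days after 16 June 1997 is 15 August 1997.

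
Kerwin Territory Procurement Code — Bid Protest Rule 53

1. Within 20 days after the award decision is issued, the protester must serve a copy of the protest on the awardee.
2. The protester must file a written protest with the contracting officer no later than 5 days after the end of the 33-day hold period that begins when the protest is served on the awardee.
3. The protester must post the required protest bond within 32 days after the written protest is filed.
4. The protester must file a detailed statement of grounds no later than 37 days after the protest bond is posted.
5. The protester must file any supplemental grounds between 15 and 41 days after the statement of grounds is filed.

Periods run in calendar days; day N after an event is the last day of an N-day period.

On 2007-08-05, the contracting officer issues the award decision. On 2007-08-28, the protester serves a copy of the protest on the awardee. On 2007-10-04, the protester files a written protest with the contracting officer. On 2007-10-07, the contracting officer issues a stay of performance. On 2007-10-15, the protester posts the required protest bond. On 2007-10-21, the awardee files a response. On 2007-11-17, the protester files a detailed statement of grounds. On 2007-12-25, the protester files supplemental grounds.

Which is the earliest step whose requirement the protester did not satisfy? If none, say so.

Step 1 — counting 20 days from 2007-08-05 (when the award decision is issued) gives a deadline of 2007-08-25; 2007-08-28 misses that deadline by 3 days.
Later steps need not be reached.

Step 1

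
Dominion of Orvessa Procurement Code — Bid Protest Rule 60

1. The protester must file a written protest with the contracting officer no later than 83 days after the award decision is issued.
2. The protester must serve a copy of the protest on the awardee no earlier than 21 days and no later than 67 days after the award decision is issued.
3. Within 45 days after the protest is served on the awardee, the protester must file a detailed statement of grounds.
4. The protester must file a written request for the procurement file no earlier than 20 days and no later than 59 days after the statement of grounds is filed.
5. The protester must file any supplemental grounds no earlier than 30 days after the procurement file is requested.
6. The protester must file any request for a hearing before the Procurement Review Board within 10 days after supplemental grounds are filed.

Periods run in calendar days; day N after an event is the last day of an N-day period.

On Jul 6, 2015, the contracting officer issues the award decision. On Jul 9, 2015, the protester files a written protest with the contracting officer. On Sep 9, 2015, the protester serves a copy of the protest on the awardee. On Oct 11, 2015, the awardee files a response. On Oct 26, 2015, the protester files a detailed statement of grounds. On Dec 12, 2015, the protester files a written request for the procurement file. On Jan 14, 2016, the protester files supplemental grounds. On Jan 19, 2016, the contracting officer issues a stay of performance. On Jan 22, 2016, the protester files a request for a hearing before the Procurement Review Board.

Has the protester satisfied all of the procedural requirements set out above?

Step 1: 83 days after Jul 6, 2015 (when the award decision is issued) is Sep 27, 2015; done Jul 9, 2015 — timely.
Step 2: the window is 21–67 days after Jul 6, 2015 (when the award decision is issued), so Jul 27, 2015 through Sep 11, 2015; done Sep 9, 2015, which is between those dates.
Step 3: 45 days after Sep 9, 2015 (when the protest is served on the awardee) is Oct 24, 2015; not done until Oct 26, 2015, 2 days after the deadline.

No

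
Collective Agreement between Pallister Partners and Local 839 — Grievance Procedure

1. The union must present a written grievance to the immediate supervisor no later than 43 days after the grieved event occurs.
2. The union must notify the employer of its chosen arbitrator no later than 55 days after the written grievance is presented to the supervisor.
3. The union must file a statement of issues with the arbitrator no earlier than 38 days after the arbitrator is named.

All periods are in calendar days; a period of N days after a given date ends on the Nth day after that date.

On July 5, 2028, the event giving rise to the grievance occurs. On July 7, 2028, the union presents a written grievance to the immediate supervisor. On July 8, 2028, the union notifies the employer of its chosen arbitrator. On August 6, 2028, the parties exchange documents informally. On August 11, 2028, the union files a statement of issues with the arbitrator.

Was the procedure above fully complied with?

(1) due by July 5, 2028 + 43 days = August 17, 2028; completed July 7, 2028, before the deadline.
(2) due by July 7, 2028 + 55 days = August 31, 2028; July 8, 2028 is within that limit.
(3) permitted from July 8, 2028 + 38 days = August 15, 2028 onward; done August 11, 2028 — 4 days too early.

No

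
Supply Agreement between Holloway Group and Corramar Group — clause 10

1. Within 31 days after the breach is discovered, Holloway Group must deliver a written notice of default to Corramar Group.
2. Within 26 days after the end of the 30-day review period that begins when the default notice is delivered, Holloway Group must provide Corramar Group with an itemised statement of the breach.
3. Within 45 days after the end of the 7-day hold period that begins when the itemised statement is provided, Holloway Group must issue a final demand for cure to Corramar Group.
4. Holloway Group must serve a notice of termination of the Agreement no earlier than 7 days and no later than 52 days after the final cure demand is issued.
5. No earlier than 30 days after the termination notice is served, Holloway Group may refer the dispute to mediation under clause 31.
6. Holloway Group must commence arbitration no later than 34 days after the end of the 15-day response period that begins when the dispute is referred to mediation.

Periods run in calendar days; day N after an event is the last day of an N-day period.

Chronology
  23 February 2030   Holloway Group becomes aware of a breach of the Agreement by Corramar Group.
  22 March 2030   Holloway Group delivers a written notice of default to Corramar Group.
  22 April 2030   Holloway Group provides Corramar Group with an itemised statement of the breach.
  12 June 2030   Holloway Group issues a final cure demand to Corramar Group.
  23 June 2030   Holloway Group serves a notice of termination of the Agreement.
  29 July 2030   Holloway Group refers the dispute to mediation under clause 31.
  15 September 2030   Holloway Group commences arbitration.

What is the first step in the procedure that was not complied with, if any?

None — every step was satisfied

(1) due by 23 February 2030 + 31 days = 26 March 2030; 22 March 2030 is within that limit.
(2) due by 21 April 2030 + 26 days = 17 May 2030; completed 22 April 2030, before the deadline.
(3) due by 29 April 2030 + 45 days = 13 June 2030; done 12 June 2030 — timely.
(4) the permitted window runs from 12 June 2030 + 7 = 19 June 2030 to 12 June 2030 + 52 = 3 August 2030; 23 June 2030 falls inside that range.
(5) permitted from 23 June 2030 + 30 days = 23 July 2030 onward; done 29 July 2030 — permitted.
(6) due by 13 August 2030 + 34 days = 16 September 2030; done 15 September 2030 — timely.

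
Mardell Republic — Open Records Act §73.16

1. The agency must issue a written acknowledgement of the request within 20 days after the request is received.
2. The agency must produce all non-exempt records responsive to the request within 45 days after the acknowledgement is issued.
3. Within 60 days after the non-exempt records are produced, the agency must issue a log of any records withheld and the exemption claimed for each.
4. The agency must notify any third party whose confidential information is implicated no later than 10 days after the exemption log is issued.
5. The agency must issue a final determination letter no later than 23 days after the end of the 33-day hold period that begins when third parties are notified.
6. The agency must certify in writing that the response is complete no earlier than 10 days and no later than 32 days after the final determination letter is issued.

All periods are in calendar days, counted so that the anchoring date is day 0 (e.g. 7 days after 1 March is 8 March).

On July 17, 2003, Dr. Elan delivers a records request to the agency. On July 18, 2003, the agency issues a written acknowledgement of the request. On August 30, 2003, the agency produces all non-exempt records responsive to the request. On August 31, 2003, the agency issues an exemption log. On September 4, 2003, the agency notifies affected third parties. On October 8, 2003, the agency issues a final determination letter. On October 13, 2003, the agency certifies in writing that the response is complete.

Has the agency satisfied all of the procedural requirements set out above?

Step 1 — counting 20 days from July 17, 2003 (when the request is received) gives a deadline of August 6, 2003; done July 18, 2003 — timely.
Step 2 — counting 45 days from July 18, 2003 (when the acknowledgement is issued) gives a deadline of September 1, 2003; completed August 30, 2003, before the deadline.
Step 3 — counting 60 days from August 30, 2003 (when the non-exempt records are produced) gives a deadline of October 29, 2003; done August 31, 2003 — timely.
Step 4 — counting 10 days from August 31, 2003 (when the exemption log is issued) gives a deadline of September 10, 2003; September 4, 2003 is within that limit.
Step 5 — counting 23 days from October 7, 2003 (end of the 33-day hold period, which began when third parties are notified on September 4, 2003) gives a deadline of October 30, 2003; done October 8, 2003 — timely.
Step 6 — 10 and 32 days from October 8, 2003 (when the final determination letter is issued) are October 18, 2003 and November 9, 2003 respectively; October 13, 2003 is 5 days too early.
The procedure was therefore not followed at step 6.

No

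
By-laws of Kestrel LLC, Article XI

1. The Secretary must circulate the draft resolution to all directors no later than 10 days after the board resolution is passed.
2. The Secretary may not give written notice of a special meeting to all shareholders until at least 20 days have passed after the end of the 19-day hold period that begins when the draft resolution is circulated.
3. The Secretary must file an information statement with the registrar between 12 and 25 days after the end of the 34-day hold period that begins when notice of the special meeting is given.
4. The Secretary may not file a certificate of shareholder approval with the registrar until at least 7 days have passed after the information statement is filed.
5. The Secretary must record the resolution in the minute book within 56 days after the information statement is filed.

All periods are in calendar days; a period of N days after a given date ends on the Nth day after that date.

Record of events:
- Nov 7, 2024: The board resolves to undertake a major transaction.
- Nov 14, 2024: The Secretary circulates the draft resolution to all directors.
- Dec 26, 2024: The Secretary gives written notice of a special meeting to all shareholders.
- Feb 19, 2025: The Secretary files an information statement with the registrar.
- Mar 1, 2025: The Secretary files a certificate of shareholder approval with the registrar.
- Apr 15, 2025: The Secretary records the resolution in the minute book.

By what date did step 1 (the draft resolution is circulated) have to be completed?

Step 1 runs from Nov 7, 2024, when the board resolution is passed. 10 days after Nov 7, 2024 is Nov 17, 2024.

Nov 17, 2024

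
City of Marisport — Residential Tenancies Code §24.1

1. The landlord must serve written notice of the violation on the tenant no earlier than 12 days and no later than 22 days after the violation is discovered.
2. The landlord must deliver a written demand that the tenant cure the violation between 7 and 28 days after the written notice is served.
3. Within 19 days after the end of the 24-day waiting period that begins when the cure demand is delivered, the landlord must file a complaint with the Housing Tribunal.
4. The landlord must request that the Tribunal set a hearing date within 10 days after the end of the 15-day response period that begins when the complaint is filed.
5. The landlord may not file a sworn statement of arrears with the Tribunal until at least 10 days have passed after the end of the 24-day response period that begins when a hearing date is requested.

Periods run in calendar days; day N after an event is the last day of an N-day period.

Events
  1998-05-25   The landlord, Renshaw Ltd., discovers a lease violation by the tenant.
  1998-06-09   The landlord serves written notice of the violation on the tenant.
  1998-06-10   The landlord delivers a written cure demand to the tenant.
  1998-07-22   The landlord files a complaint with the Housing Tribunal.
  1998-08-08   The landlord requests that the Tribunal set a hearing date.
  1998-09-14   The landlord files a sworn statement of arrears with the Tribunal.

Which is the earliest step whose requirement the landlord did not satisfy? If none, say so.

Step 1: the window is 12–22 days after 1998-05-25 (when the violation is discovered), so 1998-06-06 through 1998-06-16; done 1998-06-09, which is between those dates.
Step 2: the window is 7–28 days after 1998-06-09 (when the written notice is served), so 1998-06-16 through 1998-07-07; done 1998-06-10 — 6 days before the window opened.

Step 2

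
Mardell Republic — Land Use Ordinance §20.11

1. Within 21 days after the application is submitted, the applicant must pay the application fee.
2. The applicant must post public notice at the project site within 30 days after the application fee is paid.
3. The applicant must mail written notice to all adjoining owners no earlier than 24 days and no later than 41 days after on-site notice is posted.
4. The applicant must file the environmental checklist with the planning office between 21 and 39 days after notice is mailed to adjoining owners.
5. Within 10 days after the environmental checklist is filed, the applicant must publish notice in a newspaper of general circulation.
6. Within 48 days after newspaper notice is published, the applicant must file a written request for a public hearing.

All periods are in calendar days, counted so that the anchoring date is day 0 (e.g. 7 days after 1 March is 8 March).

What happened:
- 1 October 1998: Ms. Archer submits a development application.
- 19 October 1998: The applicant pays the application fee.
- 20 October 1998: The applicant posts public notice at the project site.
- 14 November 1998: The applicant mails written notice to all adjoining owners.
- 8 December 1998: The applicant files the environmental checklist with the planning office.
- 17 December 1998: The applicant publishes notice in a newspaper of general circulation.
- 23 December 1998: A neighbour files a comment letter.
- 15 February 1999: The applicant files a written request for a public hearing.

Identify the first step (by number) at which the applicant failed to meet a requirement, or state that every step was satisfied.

Step 6

Step 1: 21 days after 1 October 1998 (when the application is submitted) is 22 October 1998; done 19 October 1998 — timely.
Step 2: 30 days after 19 October 1998 (when the application fee is paid) is 18 November 1998; 20 October 1998 is within that limit.
Step 3: the window is 24–41 days after 20 October 1998 (when on-site notice is posted), so 13 November 1998 through 30 November 1998; 14 November 1998 falls inside that range.
Step 4: the window is 21–39 days after 14 November 1998 (when notice is mailed to adjoining owners), so 5 December 1998 through 23 December 1998; 8 December 1998 falls inside that range.
Step 5: 10 days after 8 December 1998 (when the environmental checklist is filed) is 18 December 1998; 17 December 1998 is within that limit.
Step 6: 48 days after 17 December 1998 (when newspaper notice is published) is 3 February 1999; 15 February 1999 misses that deadline by 12 days.
That is the first point of non-compliance.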